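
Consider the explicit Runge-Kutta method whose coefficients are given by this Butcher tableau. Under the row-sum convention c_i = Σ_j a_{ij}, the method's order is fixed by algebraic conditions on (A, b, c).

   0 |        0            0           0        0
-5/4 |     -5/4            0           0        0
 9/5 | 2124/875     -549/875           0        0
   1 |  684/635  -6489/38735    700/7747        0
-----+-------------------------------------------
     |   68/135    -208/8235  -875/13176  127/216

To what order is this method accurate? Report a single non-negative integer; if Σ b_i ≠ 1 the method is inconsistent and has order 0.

b = (68/135, -208/8235, -875/13176, 127/216)
c = (0, -5/4, 9/5, 1)
Ac = (0, 0, 549/700, 189/508)
Σ b_i: 68/135·1 + (-208/8235)·1 + (-875/13176)·1 + 127/216·1 = 1 ✓
b·c: (-208/8235)·(-5/4) + (-875/13176)·9/5 + 127/216·1 = 1/2 ✓
b·c²: (-208/8235)·25/16 + (-875/13176)·81/25 + 127/216·1 = 1/3 ✓
b·Ac: (-875/13176)·549/700 + 127/216·189/508 = 1/6 ✓
b·c³: (-208/8235)·(-125/64) + (-875/13176)·729/125 + 127/216·1 = 1/4 ✓
b·(c∘Ac): (-875/13176)·4941/3500 + 127/216·189/508 = 1/8 ✓
b·Ac²: (-875/13176)·(-549/560) + 127/216·63/2032 = 1/12 ✓
b·A²c: 127/216·9/127 = 1/24 ✓; 4 stages ⇒ order 4.

4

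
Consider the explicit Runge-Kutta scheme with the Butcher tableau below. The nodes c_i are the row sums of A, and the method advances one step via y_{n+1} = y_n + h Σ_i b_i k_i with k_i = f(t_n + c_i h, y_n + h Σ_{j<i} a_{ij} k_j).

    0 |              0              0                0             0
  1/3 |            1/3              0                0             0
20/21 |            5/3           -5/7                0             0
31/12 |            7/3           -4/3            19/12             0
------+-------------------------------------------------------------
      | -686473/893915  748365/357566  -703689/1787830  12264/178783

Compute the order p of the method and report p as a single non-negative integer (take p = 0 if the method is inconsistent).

3

b = (-686473/893915, 748365/357566, -703689/1787830, 12264/178783)
c = (0, 1/3, 20/21, 31/12)
Ac = (0, 0, -5/21, 67/63)
Σ b_i: (-686473/893915)·1 + 748365/357566·1 + (-703689/1787830)·1 + 12264/178783·1 = 1 ✓
b·c: 748365/357566·1/3 + (-703689/1787830)·20/21 + 12264/178783·31/12 = 1/2 ✓
b·c²: 748365/357566·1/9 + (-703689/1787830)·400/441 + 12264/178783·961/144 = 1/3 ✓
b·Ac: (-703689/1787830)·(-5/21) + 12264/178783·67/63 = 1/6 ✓
b·c³: 748365/357566·1/27 + (-703689/1787830)·8000/9261 + 12264/178783·29791/1728 = 82910347/90106632 ≠ 1/4 ⇒ order 3.
b·(c∘Ac): (-703689/1787830)·(-100/441) + 12264/178783·2077/756 = 446852/1609047 ≠ 1/8
b·Ac²: (-703689/1787830)·(-5/63) + 12264/178783·568/441 = 299329/2502962 ≠ 1/12
b·A²c: 12264/178783·(-95/252) = -13870/536349 ≠ 1/24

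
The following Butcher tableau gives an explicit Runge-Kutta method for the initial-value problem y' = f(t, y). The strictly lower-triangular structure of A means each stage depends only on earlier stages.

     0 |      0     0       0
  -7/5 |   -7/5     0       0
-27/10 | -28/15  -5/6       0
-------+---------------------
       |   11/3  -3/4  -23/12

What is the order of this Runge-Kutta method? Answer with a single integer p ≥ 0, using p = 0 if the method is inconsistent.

1

b = (11/3, -3/4, -23/12)
c = (0, -7/5, -27/10)
Ac = (0, 0, 7/6)
Σ b_i: 11/3·1 + (-3/4)·1 + (-23/12)·1 = 1 ✓
b·c: (-3/4)·(-7/5) + (-23/12)·(-27/10) = 249/40 ≠ 1/2 ⇒ order 1.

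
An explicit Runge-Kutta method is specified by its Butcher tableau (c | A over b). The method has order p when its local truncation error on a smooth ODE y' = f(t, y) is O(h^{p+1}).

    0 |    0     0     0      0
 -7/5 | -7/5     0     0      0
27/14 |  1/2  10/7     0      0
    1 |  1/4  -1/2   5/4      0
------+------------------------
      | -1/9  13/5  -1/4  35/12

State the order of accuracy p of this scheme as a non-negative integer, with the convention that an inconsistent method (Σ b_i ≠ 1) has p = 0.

0

b = (-1/9, 13/5, -1/4, 35/12)
c = (0, -7/5, 27/14, 1)
Ac = (0, 0, -2, 871/280)
Σ b_i: (-1/9)·1 + 13/5·1 + (-1/4)·1 + 35/12·1 = 232/45 ≠ 1 ⇒ order 0.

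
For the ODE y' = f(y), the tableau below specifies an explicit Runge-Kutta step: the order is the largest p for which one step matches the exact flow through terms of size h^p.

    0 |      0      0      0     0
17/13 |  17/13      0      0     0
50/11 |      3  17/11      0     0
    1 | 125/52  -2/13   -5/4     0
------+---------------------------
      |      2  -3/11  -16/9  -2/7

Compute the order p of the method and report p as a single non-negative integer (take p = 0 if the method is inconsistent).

0

b = (2, -3/11, -16/9, -2/7)
c = (0, 17/13, 50/11, 1)
Ac = (0, 0, 289/143, -21873/3718)
Σ b_i: 2·1 + (-3/11)·1 + (-16/9)·1 + (-2/7)·1 = -233/693 ≠ 1 ⇒ order 0.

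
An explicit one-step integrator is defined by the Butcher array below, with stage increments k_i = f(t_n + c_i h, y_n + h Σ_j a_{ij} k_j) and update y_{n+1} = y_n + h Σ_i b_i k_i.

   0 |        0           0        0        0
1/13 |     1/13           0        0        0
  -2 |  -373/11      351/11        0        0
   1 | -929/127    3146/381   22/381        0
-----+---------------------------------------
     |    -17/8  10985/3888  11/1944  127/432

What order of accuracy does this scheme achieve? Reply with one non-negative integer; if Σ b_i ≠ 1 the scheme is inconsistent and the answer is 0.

b = (-17/8, 10985/3888, 11/1944, 127/432)
c = (0, 1/13, -2, 1)
Ac = (0, 0, 27/11, 66/127)
Σ b_i: (-17/8)·1 + 10985/3888·1 + 11/1944·1 + 127/432·1 = 1 ✓
b·c: 10985/3888·1/13 + 11/1944·(-2) + 127/432·1 = 1/2 ✓
b·c²: 10985/3888·1/169 + 11/1944·4 + 127/432·1 = 1/3 ✓
b·Ac: 11/1944·27/11 + 127/432·66/127 = 1/6 ✓
b·c³: 10985/3888·1/2197 + 11/1944·(-8) + 127/432·1 = 1/4 ✓
b·(c∘Ac): 11/1944·(-54/11) + 127/432·66/127 = 1/8 ✓
b·Ac²: 11/1944·27/143 + 127/432·462/1651 = 1/12 ✓
b·A²c: 127/432·18/127 = 1/24 ✓; 4 stages ⇒ order 4.

4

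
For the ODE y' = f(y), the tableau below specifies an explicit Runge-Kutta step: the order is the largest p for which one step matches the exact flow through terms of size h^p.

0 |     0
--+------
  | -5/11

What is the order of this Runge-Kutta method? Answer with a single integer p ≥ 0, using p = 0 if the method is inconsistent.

0

b = (-5/11)
c = (0)
Σ b_i: (-5/11)·1 = -5/11 ≠ 1 ⇒ order 0.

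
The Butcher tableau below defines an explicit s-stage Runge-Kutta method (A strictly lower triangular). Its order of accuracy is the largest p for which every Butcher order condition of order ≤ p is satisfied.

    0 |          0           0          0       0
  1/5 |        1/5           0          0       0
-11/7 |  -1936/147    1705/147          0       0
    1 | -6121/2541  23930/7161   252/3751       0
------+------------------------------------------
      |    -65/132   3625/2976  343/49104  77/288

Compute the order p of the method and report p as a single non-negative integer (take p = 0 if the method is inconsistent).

b = (-65/132, 3625/2976, 343/49104, 77/288)
c = (0, 1/5, -11/7, 1)
Ac = (0, 0, 341/147, 130/231)
Σ b_i: (-65/132)·1 + 3625/2976·1 + 343/49104·1 + 77/288·1 = 1 ✓
b·c: 3625/2976·1/5 + 343/49104·(-11/7) + 77/288·1 = 1/2 ✓
b·c²: 3625/2976·1/25 + 343/49104·121/49 + 77/288·1 = 1/3 ✓
b·Ac: 343/49104·341/147 + 77/288·130/231 = 1/6 ✓
b·c³: 3625/2976·1/125 + 343/49104·(-1331/343) + 77/288·1 = 1/4 ✓
b·(c∘Ac): 343/49104·(-3751/1029) + 77/288·130/231 = 1/8 ✓
b·Ac²: 343/49104·341/735 + 77/288·346/1155 = 1/12 ✓
b·A²c: 77/288·12/77 = 1/24 ✓; 4 stages ⇒ order 4.

4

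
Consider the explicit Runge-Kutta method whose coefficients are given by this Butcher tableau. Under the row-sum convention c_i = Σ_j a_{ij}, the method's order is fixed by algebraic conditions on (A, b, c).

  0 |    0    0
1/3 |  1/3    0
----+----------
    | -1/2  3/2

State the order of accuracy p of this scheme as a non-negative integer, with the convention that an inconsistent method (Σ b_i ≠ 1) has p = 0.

b = (-1/2, 3/2)
c = (0, 1/3)
Σ b_i: (-1/2)·1 + 3/2·1 = 1 ✓
b·c: 3/2·1/3 = 1/2 ✓; 2 stages ⇒ order 2.

2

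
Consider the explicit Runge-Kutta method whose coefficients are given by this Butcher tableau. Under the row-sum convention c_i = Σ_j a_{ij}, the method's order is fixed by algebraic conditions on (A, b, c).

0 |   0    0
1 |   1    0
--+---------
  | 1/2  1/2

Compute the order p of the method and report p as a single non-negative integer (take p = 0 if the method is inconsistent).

2

b = (1/2, 1/2)
c = (0, 1)
Σ b_i: 1/2·1 + 1/2·1 = 1 ✓
b·c: 1/2·1 = 1/2 ✓; 2 stages ⇒ order 2.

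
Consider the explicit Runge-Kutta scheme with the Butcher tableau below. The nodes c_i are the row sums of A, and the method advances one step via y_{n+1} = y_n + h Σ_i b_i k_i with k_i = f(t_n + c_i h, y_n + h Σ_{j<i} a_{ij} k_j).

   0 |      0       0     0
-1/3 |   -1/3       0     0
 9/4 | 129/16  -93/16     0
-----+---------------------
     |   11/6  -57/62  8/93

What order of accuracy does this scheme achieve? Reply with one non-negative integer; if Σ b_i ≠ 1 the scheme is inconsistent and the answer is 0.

b = (11/6, -57/62, 8/93)
c = (0, -1/3, 9/4)
Ac = (0, 0, 31/16)
Σ b_i: 11/6·1 + (-57/62)·1 + 8/93·1 = 1 ✓
b·c: (-57/62)·(-1/3) + 8/93·9/4 = 1/2 ✓
b·c²: (-57/62)·1/9 + 8/93·81/16 = 1/3 ✓
b·Ac: 8/93·31/16 = 1/6 ✓; 3 stages ⇒ order 3.

3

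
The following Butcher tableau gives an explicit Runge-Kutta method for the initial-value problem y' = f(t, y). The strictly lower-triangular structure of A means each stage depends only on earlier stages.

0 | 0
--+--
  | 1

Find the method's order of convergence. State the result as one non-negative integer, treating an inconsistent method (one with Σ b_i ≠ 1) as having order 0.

b = (1)
c = (0)
Σ b_i: 1·1 = 1 ✓; 1 stage ⇒ order 1.

1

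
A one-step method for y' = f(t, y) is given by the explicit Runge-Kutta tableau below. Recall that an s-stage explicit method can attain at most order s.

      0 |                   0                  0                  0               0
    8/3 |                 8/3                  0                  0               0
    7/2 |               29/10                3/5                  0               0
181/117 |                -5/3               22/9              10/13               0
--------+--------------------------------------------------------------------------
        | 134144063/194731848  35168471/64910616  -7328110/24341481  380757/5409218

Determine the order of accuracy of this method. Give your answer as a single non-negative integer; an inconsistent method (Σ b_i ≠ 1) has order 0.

b = (134144063/194731848, 35168471/64910616, -7328110/24341481, 380757/5409218)
c = (0, 8/3, 7/2, 181/117)
Ac = (0, 0, 8/5, 3233/351)
Σ b_i: 134144063/194731848·1 + 35168471/64910616·1 + (-7328110/24341481)·1 + 380757/5409218·1 = 1 ✓
b·c: 35168471/64910616·8/3 + (-7328110/24341481)·7/2 + 380757/5409218·181/117 = 1/2 ✓
b·c²: 35168471/64910616·64/9 + (-7328110/24341481)·49/4 + 380757/5409218·32761/13689 = 1/3 ✓
b·Ac: (-7328110/24341481)·8/5 + 380757/5409218·3233/351 = 1/6 ✓
b·c³: 35168471/64910616·512/27 + (-7328110/24341481)·343/8 + 380757/5409218·5929741/1601613 = -81098088169/34175439324 ≠ 1/4 ⇒ order 3.
b·(c∘Ac): (-7328110/24341481)·28/5 + 380757/5409218·585173/41067 = -299208565/438146658 ≠ 1/8
b·Ac²: (-7328110/24341481)·64/15 + 380757/5409218·56453/2106 = 58650469/97365924 ≠ 1/12
b·A²c: 380757/5409218·16/13 = 234312/2704609 ≠ 1/24

3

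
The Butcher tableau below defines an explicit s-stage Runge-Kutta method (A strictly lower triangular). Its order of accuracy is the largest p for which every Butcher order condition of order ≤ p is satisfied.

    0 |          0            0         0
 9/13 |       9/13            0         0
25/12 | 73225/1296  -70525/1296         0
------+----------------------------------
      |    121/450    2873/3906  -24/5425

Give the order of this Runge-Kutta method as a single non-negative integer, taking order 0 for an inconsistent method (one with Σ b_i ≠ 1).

3

b = (121/450, 2873/3906, -24/5425)
c = (0, 9/13, 25/12)
Ac = (0, 0, -5425/144)
Σ b_i: 121/450·1 + 2873/3906·1 + (-24/5425)·1 = 1 ✓
b·c: 2873/3906·9/13 + (-24/5425)·25/12 = 1/2 ✓
b·c²: 2873/3906·81/169 + (-24/5425)·625/144 = 1/3 ✓
b·Ac: (-24/5425)·(-5425/144) = 1/6 ✓; 3 stages ⇒ order 3.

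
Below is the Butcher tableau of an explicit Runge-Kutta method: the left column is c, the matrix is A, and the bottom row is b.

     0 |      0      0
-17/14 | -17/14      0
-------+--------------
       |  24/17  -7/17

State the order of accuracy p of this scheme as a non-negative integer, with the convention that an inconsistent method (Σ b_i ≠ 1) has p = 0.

b = (24/17, -7/17)
c = (0, -17/14)
Σ b_i: 24/17·1 + (-7/17)·1 = 1 ✓
b·c: (-7/17)·(-17/14) = 1/2 ✓; 2 stages ⇒ order 2.

2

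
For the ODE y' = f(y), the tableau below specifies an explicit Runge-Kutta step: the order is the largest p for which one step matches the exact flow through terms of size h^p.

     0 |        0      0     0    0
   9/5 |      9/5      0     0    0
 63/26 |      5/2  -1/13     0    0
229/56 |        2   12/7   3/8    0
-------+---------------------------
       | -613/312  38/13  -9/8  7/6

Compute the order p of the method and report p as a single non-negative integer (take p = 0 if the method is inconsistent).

b = (-613/312, 38/13, -9/8, 7/6)
c = (0, 9/5, 63/26, 229/56)
Ac = (0, 0, -9/65, 29079/7280)
Σ b_i: (-613/312)·1 + 38/13·1 + (-9/8)·1 + 7/6·1 = 1 ✓
b·c: 38/13·9/5 + (-9/8)·63/26 + 7/6·229/56 = 5699/780 ≠ 1/2 ⇒ order 1.

1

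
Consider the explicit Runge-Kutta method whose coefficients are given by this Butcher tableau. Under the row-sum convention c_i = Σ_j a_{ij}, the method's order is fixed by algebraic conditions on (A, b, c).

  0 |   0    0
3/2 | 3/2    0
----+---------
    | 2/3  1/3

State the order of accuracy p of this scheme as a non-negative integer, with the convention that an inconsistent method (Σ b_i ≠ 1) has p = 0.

2

b = (2/3, 1/3)
c = (0, 3/2)
Σ b_i: 2/3·1 + 1/3·1 = 1 ✓
b·c: 1/3·3/2 = 1/2 ✓; 2 stages ⇒ order 2.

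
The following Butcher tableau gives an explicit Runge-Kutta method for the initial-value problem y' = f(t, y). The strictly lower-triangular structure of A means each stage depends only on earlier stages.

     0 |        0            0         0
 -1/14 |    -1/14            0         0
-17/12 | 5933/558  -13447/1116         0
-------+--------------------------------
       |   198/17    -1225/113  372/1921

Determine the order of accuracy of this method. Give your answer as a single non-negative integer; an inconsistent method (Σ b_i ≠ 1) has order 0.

b = (198/17, -1225/113, 372/1921)
c = (0, -1/14, -17/12)
Ac = (0, 0, 1921/2232)
Σ b_i: 198/17·1 + (-1225/113)·1 + 372/1921·1 = 1 ✓
b·c: (-1225/113)·(-1/14) + 372/1921·(-17/12) = 1/2 ✓
b·c²: (-1225/113)·1/196 + 372/1921·289/144 = 1/3 ✓
b·Ac: 372/1921·1921/2232 = 1/6 ✓; 3 stages ⇒ order 3.

3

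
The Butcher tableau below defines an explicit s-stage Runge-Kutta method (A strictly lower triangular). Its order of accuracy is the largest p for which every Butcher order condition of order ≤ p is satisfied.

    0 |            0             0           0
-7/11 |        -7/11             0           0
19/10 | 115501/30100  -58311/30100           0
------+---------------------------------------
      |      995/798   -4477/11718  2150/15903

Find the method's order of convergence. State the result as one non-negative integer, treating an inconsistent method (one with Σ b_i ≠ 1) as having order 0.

b = (995/798, -4477/11718, 2150/15903)
c = (0, -7/11, 19/10)
Ac = (0, 0, 5301/4300)
Σ b_i: 995/798·1 + (-4477/11718)·1 + 2150/15903·1 = 1 ✓
b·c: (-4477/11718)·(-7/11) + 2150/15903·19/10 = 1/2 ✓
b·c²: (-4477/11718)·49/121 + 2150/15903·361/100 = 1/3 ✓
b·Ac: 2150/15903·5301/4300 = 1/6 ✓; 3 stages ⇒ order 3.

3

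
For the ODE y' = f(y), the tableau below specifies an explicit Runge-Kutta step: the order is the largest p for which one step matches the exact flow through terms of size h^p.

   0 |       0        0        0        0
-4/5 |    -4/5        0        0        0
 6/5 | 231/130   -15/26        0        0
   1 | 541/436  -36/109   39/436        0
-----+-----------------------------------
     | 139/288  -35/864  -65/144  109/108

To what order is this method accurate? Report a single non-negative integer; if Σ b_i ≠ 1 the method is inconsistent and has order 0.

4

b = (139/288, -35/864, -65/144, 109/108)
c = (0, -4/5, 6/5, 1)
Ac = (0, 0, 6/13, 81/218)
Σ b_i: 139/288·1 + (-35/864)·1 + (-65/144)·1 + 109/108·1 = 1 ✓
b·c: (-35/864)·(-4/5) + (-65/144)·6/5 + 109/108·1 = 1/2 ✓
b·c²: (-35/864)·16/25 + (-65/144)·36/25 + 109/108·1 = 1/3 ✓
b·Ac: (-65/144)·6/13 + 109/108·81/218 = 1/6 ✓
b·c³: (-35/864)·(-64/125) + (-65/144)·216/125 + 109/108·1 = 1/4 ✓
b·(c∘Ac): (-65/144)·36/65 + 109/108·81/218 = 1/8 ✓
b·Ac²: (-65/144)·(-24/65) + 109/108·(-9/109) = 1/12 ✓
b·A²c: 109/108·9/218 = 1/24 ✓; 4 stages ⇒ order 4.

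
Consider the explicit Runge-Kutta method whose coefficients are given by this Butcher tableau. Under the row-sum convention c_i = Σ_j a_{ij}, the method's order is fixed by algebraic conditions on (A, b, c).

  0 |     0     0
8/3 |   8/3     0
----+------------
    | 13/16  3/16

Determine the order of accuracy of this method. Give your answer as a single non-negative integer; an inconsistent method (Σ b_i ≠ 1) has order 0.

2

b = (13/16, 3/16)
c = (0, 8/3)
Σ b_i: 13/16·1 + 3/16·1 = 1 ✓
b·c: 3/16·8/3 = 1/2 ✓; 2 stages ⇒ order 2.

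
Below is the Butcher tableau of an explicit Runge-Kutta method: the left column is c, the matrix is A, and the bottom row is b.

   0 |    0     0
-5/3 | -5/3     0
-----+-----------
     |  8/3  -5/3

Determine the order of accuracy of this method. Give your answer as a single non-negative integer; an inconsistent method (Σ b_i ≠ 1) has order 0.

1

b = (8/3, -5/3)
c = (0, -5/3)
Σ b_i: 8/3·1 + (-5/3)·1 = 1 ✓
b·c: (-5/3)·(-5/3) = 25/9 ≠ 1/2 ⇒ order 1.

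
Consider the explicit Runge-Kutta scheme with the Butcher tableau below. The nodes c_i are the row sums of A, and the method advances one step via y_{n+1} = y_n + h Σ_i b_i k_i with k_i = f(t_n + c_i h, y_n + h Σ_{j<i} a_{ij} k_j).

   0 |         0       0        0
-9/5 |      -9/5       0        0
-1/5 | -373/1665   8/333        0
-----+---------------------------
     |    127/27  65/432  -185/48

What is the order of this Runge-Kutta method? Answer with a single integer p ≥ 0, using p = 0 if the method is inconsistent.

3

b = (127/27, 65/432, -185/48)
c = (0, -9/5, -1/5)
Ac = (0, 0, -8/185)
Σ b_i: 127/27·1 + 65/432·1 + (-185/48)·1 = 1 ✓
b·c: 65/432·(-9/5) + (-185/48)·(-1/5) = 1/2 ✓
b·c²: 65/432·81/25 + (-185/48)·1/25 = 1/3 ✓
b·Ac: (-185/48)·(-8/185) = 1/6 ✓; 3 stages ⇒ order 3.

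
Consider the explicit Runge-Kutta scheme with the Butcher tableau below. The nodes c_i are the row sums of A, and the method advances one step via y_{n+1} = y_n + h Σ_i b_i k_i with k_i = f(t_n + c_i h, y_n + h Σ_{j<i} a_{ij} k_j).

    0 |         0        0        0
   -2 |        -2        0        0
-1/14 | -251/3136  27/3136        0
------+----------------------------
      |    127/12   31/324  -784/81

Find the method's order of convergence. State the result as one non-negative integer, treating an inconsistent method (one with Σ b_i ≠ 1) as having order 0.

b = (127/12, 31/324, -784/81)
c = (0, -2, -1/14)
Ac = (0, 0, -27/1568)
Σ b_i: 127/12·1 + 31/324·1 + (-784/81)·1 = 1 ✓
b·c: 31/324·(-2) + (-784/81)·(-1/14) = 1/2 ✓
b·c²: 31/324·4 + (-784/81)·1/196 = 1/3 ✓
b·Ac: (-784/81)·(-27/1568) = 1/6 ✓; 3 stages ⇒ order 3.

3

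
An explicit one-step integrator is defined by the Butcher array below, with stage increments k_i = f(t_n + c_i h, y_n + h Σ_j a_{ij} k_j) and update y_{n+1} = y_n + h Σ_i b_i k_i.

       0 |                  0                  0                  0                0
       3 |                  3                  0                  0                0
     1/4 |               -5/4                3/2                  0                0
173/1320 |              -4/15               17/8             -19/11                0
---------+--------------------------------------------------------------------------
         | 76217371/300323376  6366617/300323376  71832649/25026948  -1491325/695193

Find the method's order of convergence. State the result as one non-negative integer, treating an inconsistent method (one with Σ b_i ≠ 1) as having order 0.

3

b = (76217371/300323376, 6366617/300323376, 71832649/25026948, -1491325/695193)
c = (0, 3, 1/4, 173/1320)
Ac = (0, 0, 9/2, 523/88)
Σ b_i: 76217371/300323376·1 + 6366617/300323376·1 + 71832649/25026948·1 + (-1491325/695193)·1 = 1 ✓
b·c: 6366617/300323376·3 + 71832649/25026948·1/4 + (-1491325/695193)·173/1320 = 1/2 ✓
b·c²: 6366617/300323376·9 + 71832649/25026948·1/16 + (-1491325/695193)·29929/1742400 = 1/3 ✓
b·Ac: 71832649/25026948·9/2 + (-1491325/695193)·523/88 = 1/6 ✓
b·c³: 6366617/300323376·27 + 71832649/25026948·1/64 + (-1491325/695193)·5177717/2299968000 = 323693799529/528569141760 ≠ 1/4 ⇒ order 3.
b·(c∘Ac): 71832649/25026948·9/8 + (-1491325/695193)·90479/116160 = 207965159/133477056 ≠ 1/8
b·Ac²: 71832649/25026948·27/2 + (-1491325/695193)·3347/176 = -22773631/11123088 ≠ 1/12
b·A²c: (-1491325/695193)·(-171/22) = 7727775/463462 ≠ 1/24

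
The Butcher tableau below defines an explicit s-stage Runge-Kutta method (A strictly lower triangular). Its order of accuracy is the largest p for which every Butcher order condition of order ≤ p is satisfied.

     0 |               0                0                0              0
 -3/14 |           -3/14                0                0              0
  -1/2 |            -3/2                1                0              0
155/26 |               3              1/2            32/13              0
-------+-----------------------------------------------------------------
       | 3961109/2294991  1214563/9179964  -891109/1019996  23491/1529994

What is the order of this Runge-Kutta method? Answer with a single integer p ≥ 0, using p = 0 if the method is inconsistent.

b = (3961109/2294991, 1214563/9179964, -891109/1019996, 23491/1529994)
c = (0, -3/14, -1/2, 155/26)
Ac = (0, 0, -3/14, -487/364)
Σ b_i: 3961109/2294991·1 + 1214563/9179964·1 + (-891109/1019996)·1 + 23491/1529994·1 = 1 ✓
b·c: 1214563/9179964·(-3/14) + (-891109/1019996)·(-1/2) + 23491/1529994·155/26 = 1/2 ✓
b·c²: 1214563/9179964·9/196 + (-891109/1019996)·1/4 + 23491/1529994·24025/676 = 1/3 ✓
b·Ac: (-891109/1019996)·(-3/14) + 23491/1529994·(-487/364) = 1/6 ✓
b·c³: 1214563/9179964·(-27/2744) + (-891109/1019996)·(-1/8) + 23491/1529994·3723875/17576 = 267394051/79559688 ≠ 1/4 ⇒ order 3.
b·(c∘Ac): (-891109/1019996)·3/28 + 23491/1529994·(-75485/9464) = -661157/3059988 ≠ 1/8
b·Ac²: (-891109/1019996)·9/196 + 23491/1529994·3253/5096 = -649349/21419916 ≠ 1/12
b·A²c: 23491/1529994·(-48/91) = -14456/1784993 ≠ 1/24

3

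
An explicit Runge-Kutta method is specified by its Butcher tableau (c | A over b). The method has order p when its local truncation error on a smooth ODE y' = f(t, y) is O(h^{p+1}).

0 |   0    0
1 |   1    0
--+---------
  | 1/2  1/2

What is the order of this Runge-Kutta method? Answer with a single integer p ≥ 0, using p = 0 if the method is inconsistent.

b = (1/2, 1/2)
c = (0, 1)
Σ b_i: 1/2·1 + 1/2·1 = 1 ✓
b·c: 1/2·1 = 1/2 ✓; 2 stages ⇒ order 2.

2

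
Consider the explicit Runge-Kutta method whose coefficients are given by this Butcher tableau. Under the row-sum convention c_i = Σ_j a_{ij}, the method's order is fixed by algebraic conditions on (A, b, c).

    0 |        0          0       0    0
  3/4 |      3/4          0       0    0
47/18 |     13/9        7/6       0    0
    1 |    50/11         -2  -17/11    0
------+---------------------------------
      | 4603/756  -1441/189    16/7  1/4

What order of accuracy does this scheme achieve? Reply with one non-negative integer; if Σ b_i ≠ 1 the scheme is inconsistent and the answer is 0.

b = (4603/756, -1441/189, 16/7, 1/4)
c = (0, 3/4, 47/18, 1)
Ac = (0, 0, 7/8, -548/99)
Σ b_i: 4603/756·1 + (-1441/189)·1 + 16/7·1 + 1/4·1 = 1 ✓
b·c: (-1441/189)·3/4 + 16/7·47/18 + 1/4·1 = 1/2 ✓
b·c²: (-1441/189)·9/16 + 16/7·2209/324 + 1/4·1 = 104737/9072 ≠ 1/3 ⇒ order 2.
b·Ac: 16/7·7/8 + 1/4·(-548/99) = 61/99 ≠ 1/6

2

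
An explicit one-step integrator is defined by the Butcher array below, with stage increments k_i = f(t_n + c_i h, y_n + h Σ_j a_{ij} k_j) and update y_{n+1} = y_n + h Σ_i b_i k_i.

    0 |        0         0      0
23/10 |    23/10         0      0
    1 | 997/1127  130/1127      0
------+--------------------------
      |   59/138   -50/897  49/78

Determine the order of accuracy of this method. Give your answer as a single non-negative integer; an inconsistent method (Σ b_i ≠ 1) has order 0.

3

b = (59/138, -50/897, 49/78)
c = (0, 23/10, 1)
Ac = (0, 0, 13/49)
Σ b_i: 59/138·1 + (-50/897)·1 + 49/78·1 = 1 ✓
b·c: (-50/897)·23/10 + 49/78·1 = 1/2 ✓
b·c²: (-50/897)·529/100 + 49/78·1 = 1/3 ✓
b·Ac: 49/78·13/49 = 1/6 ✓; 3 stages ⇒ order 3.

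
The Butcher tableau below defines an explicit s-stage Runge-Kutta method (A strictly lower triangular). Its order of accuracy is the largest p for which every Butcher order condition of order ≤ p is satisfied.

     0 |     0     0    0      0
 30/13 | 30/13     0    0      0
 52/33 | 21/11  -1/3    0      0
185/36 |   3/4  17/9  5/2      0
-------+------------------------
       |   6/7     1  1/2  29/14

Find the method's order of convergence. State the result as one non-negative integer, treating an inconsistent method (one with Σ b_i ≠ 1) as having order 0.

b = (6/7, 1, 1/2, 29/14)
c = (0, 30/13, 52/33, 185/36)
Ac = (0, 0, -10/13, 3560/429)
Σ b_i: 6/7·1 + 1·1 + 1/2·1 + 29/14·1 = 31/7 ≠ 1 ⇒ order 0.

0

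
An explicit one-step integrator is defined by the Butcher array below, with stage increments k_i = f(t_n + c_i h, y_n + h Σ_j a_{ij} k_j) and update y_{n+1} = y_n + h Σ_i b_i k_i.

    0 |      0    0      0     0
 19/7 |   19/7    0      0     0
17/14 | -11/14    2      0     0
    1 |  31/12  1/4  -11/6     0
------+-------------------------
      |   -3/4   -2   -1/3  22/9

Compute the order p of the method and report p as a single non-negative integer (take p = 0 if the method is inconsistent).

b = (-3/4, -2, -1/3, 22/9)
c = (0, 19/7, 17/14, 1)
Ac = (0, 0, 38/7, -65/42)
Σ b_i: (-3/4)·1 + (-2)·1 + (-1/3)·1 + 22/9·1 = -23/36 ≠ 1 ⇒ order 0.

0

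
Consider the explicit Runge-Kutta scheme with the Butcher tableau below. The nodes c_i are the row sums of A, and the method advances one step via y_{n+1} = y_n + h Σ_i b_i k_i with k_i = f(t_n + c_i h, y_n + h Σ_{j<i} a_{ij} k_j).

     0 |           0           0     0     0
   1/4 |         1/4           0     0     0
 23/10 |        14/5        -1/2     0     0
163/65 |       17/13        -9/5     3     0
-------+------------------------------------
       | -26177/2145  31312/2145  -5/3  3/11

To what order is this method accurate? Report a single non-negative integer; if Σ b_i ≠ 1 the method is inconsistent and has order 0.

b = (-26177/2145, 31312/2145, -5/3, 3/11)
c = (0, 1/4, 23/10, 163/65)
Ac = (0, 0, -1/8, 129/20)
Σ b_i: (-26177/2145)·1 + 31312/2145·1 + (-5/3)·1 + 3/11·1 = 1 ✓
b·c: 31312/2145·1/4 + (-5/3)·23/10 + 3/11·163/65 = 1/2 ✓
b·c²: 31312/2145·1/16 + (-5/3)·529/100 + 3/11·26569/4225 = -3451751/557700 ≠ 1/3 ⇒ order 2.
b·Ac: (-5/3)·(-1/8) + 3/11·129/20 = 2597/1320 ≠ 1/6

2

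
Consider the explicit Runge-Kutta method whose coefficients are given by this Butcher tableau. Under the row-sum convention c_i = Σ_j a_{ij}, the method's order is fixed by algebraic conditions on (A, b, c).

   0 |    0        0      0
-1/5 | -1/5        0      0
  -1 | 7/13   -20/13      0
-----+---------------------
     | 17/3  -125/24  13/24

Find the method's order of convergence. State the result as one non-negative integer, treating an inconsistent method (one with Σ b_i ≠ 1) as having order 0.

3

b = (17/3, -125/24, 13/24)
c = (0, -1/5, -1)
Ac = (0, 0, 4/13)
Σ b_i: 17/3·1 + (-125/24)·1 + 13/24·1 = 1 ✓
b·c: (-125/24)·(-1/5) + 13/24·(-1) = 1/2 ✓
b·c²: (-125/24)·1/25 + 13/24·1 = 1/3 ✓
b·Ac: 13/24·4/13 = 1/6 ✓; 3 stages ⇒ order 3.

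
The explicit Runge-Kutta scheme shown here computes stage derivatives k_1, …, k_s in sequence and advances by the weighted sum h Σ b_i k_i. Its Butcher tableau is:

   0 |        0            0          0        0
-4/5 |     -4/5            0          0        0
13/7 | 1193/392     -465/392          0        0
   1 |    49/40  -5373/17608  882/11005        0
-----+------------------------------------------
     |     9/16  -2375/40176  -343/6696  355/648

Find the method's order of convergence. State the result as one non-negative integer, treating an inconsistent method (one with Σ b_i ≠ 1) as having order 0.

4

b = (9/16, -2375/40176, -343/6696, 355/648)
c = (0, -4/5, 13/7, 1)
Ac = (0, 0, 93/98, 279/710)
Σ b_i: 9/16·1 + (-2375/40176)·1 + (-343/6696)·1 + 355/648·1 = 1 ✓
b·c: (-2375/40176)·(-4/5) + (-343/6696)·13/7 + 355/648·1 = 1/2 ✓
b·c²: (-2375/40176)·16/25 + (-343/6696)·169/49 + 355/648·1 = 1/3 ✓
b·Ac: (-343/6696)·93/98 + 355/648·279/710 = 1/6 ✓
b·c³: (-2375/40176)·(-64/125) + (-343/6696)·2197/343 + 355/648·1 = 1/4 ✓
b·(c∘Ac): (-343/6696)·1209/686 + 355/648·279/710 = 1/8 ✓
b·Ac²: (-343/6696)·(-186/245) + 355/648·144/1775 = 1/12 ✓
b·A²c: 355/648·27/355 = 1/24 ✓; 4 stages ⇒ order 4.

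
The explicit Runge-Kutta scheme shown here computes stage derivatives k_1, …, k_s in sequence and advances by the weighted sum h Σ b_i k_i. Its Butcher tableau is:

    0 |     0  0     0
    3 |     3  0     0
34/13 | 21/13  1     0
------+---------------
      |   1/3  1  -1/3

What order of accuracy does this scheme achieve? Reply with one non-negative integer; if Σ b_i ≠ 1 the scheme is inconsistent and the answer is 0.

1

b = (1/3, 1, -1/3)
c = (0, 3, 34/13)
Ac = (0, 0, 3)
Σ b_i: 1/3·1 + 1·1 + (-1/3)·1 = 1 ✓
b·c: 1·3 + (-1/3)·34/13 = 83/39 ≠ 1/2 ⇒ order 1.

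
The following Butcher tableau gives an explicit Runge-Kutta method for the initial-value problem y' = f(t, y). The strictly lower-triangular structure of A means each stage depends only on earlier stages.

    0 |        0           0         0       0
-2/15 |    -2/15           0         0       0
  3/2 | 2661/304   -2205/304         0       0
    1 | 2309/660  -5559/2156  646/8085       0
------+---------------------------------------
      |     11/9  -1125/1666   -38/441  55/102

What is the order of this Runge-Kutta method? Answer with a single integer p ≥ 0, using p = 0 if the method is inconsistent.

b = (11/9, -1125/1666, -38/441, 55/102)
c = (0, -2/15, 3/2, 1)
Ac = (0, 0, 147/152, 51/110)
Σ b_i: 11/9·1 + (-1125/1666)·1 + (-38/441)·1 + 55/102·1 = 1 ✓
b·c: (-1125/1666)·(-2/15) + (-38/441)·3/2 + 55/102·1 = 1/2 ✓
b·c²: (-1125/1666)·4/225 + (-38/441)·9/4 + 55/102·1 = 1/3 ✓
b·Ac: (-38/441)·147/152 + 55/102·51/110 = 1/6 ✓
b·c³: (-1125/1666)·(-8/3375) + (-38/441)·27/8 + 55/102·1 = 1/4 ✓
b·(c∘Ac): (-38/441)·441/304 + 55/102·51/110 = 1/8 ✓
b·Ac²: (-38/441)·(-49/380) + 55/102·221/1650 = 1/12 ✓
b·A²c: 55/102·17/220 = 1/24 ✓; 4 stages ⇒ order 4.

4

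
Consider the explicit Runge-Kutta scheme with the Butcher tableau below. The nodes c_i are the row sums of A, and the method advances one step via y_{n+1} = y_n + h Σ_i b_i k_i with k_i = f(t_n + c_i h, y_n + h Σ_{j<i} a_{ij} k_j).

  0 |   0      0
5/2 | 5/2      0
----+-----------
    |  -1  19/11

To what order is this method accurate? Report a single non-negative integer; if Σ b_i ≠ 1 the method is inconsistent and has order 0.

0

b = (-1, 19/11)
c = (0, 5/2)
Σ b_i: (-1)·1 + 19/11·1 = 8/11 ≠ 1 ⇒ order 0.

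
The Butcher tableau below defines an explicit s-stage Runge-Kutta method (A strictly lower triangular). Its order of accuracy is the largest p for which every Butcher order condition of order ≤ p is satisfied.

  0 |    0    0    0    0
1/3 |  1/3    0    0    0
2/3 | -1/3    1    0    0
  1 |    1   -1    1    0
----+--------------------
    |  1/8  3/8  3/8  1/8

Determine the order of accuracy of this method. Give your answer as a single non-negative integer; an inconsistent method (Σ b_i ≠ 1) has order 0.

b = (1/8, 3/8, 3/8, 1/8)
c = (0, 1/3, 2/3, 1)
Ac = (0, 0, 1/3, 1/3)
Σ b_i: 1/8·1 + 3/8·1 + 3/8·1 + 1/8·1 = 1 ✓
b·c: 3/8·1/3 + 3/8·2/3 + 1/8·1 = 1/2 ✓
b·c²: 3/8·1/9 + 3/8·4/9 + 1/8·1 = 1/3 ✓
b·Ac: 3/8·1/3 + 1/8·1/3 = 1/6 ✓
b·c³: 3/8·1/27 + 3/8·8/27 + 1/8·1 = 1/4 ✓
b·(c∘Ac): 3/8·2/9 + 1/8·1/3 = 1/8 ✓
b·Ac²: 3/8·1/9 + 1/8·1/3 = 1/12 ✓
b·A²c: 1/8·1/3 = 1/24 ✓; 4 stages ⇒ order 4.

4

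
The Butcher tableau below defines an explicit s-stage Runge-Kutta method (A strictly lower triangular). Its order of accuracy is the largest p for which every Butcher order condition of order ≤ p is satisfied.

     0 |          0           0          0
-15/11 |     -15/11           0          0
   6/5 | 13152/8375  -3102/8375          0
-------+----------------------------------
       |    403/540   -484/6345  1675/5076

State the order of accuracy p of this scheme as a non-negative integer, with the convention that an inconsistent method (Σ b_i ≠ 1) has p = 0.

b = (403/540, -484/6345, 1675/5076)
c = (0, -15/11, 6/5)
Ac = (0, 0, 846/1675)
Σ b_i: 403/540·1 + (-484/6345)·1 + 1675/5076·1 = 1 ✓
b·c: (-484/6345)·(-15/11) + 1675/5076·6/5 = 1/2 ✓
b·c²: (-484/6345)·225/121 + 1675/5076·36/25 = 1/3 ✓
b·Ac: 1675/5076·846/1675 = 1/6 ✓; 3 stages ⇒ order 3.

3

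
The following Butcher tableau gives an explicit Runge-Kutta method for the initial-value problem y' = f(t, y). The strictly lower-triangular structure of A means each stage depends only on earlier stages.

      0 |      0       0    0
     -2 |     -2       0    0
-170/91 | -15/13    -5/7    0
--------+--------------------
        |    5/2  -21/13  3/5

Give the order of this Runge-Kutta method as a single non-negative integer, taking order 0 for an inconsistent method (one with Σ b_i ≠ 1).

b = (5/2, -21/13, 3/5)
c = (0, -2, -170/91)
Ac = (0, 0, 10/7)
Σ b_i: 5/2·1 + (-21/13)·1 + 3/5·1 = 193/130 ≠ 1 ⇒ order 0.

0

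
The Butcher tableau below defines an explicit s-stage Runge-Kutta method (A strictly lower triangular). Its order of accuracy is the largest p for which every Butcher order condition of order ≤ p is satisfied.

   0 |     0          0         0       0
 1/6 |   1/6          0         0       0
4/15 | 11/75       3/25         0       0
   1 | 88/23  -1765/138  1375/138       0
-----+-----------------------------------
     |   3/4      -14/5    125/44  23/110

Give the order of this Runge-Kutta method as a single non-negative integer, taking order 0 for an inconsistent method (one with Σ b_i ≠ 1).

4

b = (3/4, -14/5, 125/44, 23/110)
c = (0, 1/6, 4/15, 1)
Ac = (0, 0, 1/50, 145/276)
Σ b_i: 3/4·1 + (-14/5)·1 + 125/44·1 + 23/110·1 = 1 ✓
b·c: (-14/5)·1/6 + 125/44·4/15 + 23/110·1 = 1/2 ✓
b·c²: (-14/5)·1/36 + 125/44·16/225 + 23/110·1 = 1/3 ✓
b·Ac: 125/44·1/50 + 23/110·145/276 = 1/6 ✓
b·c³: (-14/5)·1/216 + 125/44·64/3375 + 23/110·1 = 1/4 ✓
b·(c∘Ac): 125/44·2/375 + 23/110·145/276 = 1/8 ✓
b·Ac²: 125/44·1/300 + 23/110·65/184 = 1/12 ✓
b·A²c: 23/110·55/276 = 1/24 ✓; 4 stages ⇒ order 4.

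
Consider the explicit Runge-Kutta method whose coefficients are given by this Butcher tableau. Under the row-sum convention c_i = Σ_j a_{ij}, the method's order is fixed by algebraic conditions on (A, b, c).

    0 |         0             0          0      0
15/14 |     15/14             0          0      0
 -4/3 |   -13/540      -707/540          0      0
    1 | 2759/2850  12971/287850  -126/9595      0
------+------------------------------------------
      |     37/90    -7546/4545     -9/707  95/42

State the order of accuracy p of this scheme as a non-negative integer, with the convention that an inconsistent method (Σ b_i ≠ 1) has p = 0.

b = (37/90, -7546/4545, -9/707, 95/42)
c = (0, 15/14, -4/3, 1)
Ac = (0, 0, -101/72, 5/76)
Σ b_i: 37/90·1 + (-7546/4545)·1 + (-9/707)·1 + 95/42·1 = 1 ✓
b·c: (-7546/4545)·15/14 + (-9/707)·(-4/3) + 95/42·1 = 1/2 ✓
b·c²: (-7546/4545)·225/196 + (-9/707)·16/9 + 95/42·1 = 1/3 ✓
b·Ac: (-9/707)·(-101/72) + 95/42·5/76 = 1/6 ✓
b·c³: (-7546/4545)·3375/2744 + (-9/707)·(-64/27) + 95/42·1 = 1/4 ✓
b·(c∘Ac): (-9/707)·101/54 + 95/42·5/76 = 1/8 ✓
b·Ac²: (-9/707)·(-505/336) + 95/42·151/5320 = 1/12 ✓
b·A²c: 95/42·7/380 = 1/24 ✓; 4 stages ⇒ order 4.

4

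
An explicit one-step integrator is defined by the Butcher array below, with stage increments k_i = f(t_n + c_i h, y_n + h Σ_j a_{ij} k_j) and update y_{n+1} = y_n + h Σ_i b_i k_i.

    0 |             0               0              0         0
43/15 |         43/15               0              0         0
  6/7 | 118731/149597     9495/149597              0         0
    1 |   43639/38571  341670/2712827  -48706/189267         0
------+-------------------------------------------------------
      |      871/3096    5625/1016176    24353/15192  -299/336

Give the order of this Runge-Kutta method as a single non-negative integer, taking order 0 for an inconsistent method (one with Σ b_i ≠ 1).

4

b = (871/3096, 5625/1016176, 24353/15192, -299/336)
c = (0, 43/15, 6/7, 1)
Ac = (0, 0, 633/3479, 42/299)
Σ b_i: 871/3096·1 + 5625/1016176·1 + 24353/15192·1 + (-299/336)·1 = 1 ✓
b·c: 5625/1016176·43/15 + 24353/15192·6/7 + (-299/336)·1 = 1/2 ✓
b·c²: 5625/1016176·1849/225 + 24353/15192·36/49 + (-299/336)·1 = 1/3 ✓
b·Ac: 24353/15192·633/3479 + (-299/336)·42/299 = 1/6 ✓
b·c³: 5625/1016176·79507/3375 + 24353/15192·216/343 + (-299/336)·1 = 1/4 ✓
b·(c∘Ac): 24353/15192·3798/24353 + (-299/336)·42/299 = 1/8 ✓
b·Ac²: 24353/15192·9073/17395 + (-299/336)·3794/4485 = 1/12 ✓
b·A²c: (-299/336)·(-14/299) = 1/24 ✓; 4 stages ⇒ order 4.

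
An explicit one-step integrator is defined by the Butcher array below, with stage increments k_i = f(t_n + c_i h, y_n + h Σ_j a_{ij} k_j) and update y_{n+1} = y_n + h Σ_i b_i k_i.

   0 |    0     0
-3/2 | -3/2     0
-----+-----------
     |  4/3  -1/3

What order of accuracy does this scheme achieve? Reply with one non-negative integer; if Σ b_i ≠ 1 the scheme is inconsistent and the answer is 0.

2

b = (4/3, -1/3)
c = (0, -3/2)
Σ b_i: 4/3·1 + (-1/3)·1 = 1 ✓
b·c: (-1/3)·(-3/2) = 1/2 ✓; 2 stages ⇒ order 2.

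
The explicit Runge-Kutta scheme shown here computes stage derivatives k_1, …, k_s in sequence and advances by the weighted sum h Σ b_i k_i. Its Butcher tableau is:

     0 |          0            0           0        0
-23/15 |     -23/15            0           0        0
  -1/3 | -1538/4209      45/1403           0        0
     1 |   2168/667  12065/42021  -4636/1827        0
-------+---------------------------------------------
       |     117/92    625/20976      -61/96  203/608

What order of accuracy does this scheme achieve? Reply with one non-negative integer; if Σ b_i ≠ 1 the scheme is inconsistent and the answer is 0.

4

b = (117/92, 625/20976, -61/96, 203/608)
c = (0, -23/15, -1/3, 1)
Ac = (0, 0, -3/61, 247/609)
Σ b_i: 117/92·1 + 625/20976·1 + (-61/96)·1 + 203/608·1 = 1 ✓
b·c: 625/20976·(-23/15) + (-61/96)·(-1/3) + 203/608·1 = 1/2 ✓
b·c²: 625/20976·529/225 + (-61/96)·1/9 + 203/608·1 = 1/3 ✓
b·Ac: (-61/96)·(-3/61) + 203/608·247/609 = 1/6 ✓
b·c³: 625/20976·(-12167/3375) + (-61/96)·(-1/27) + 203/608·1 = 1/4 ✓
b·(c∘Ac): (-61/96)·1/61 + 203/608·247/609 = 1/8 ✓
b·Ac²: (-61/96)·23/305 + 203/608·57/145 = 1/12 ✓
b·A²c: 203/608·76/609 = 1/24 ✓; 4 stages ⇒ order 4.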